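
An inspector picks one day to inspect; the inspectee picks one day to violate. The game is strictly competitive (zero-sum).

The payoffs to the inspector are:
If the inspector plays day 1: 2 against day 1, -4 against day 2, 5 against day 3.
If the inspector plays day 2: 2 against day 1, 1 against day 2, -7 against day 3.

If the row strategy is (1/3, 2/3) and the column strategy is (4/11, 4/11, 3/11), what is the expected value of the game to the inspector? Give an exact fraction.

-1/3

Against (4/11, 4/11, 3/11), each row's expected payoff is day 1: 7/11; day 2: -9/11.
Taking the (1/3, 2/3)-weighted average: (1/3)·(7/11) + (2/3)·(-9/11) = -1/3.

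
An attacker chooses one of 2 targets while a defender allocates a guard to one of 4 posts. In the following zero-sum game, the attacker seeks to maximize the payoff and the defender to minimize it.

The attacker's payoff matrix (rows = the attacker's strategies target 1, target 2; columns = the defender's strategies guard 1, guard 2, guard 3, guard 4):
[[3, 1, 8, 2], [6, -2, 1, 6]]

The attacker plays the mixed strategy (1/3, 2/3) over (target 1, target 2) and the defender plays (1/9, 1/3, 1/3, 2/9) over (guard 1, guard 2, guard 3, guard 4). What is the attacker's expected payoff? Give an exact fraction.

Against (1/9, 1/3, 1/3, 2/9), each row's expected payoff is target 1: 34/9; target 2: 5/3.
Taking the (1/3, 2/3)-weighted average: (1/3)·(34/9) + (2/3)·(5/3) = 64/27.

64/27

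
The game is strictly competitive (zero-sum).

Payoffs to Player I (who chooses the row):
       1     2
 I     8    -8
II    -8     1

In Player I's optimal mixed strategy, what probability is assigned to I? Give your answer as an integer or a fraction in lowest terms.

9/25

Row minima are -8 and -8, so Player I's maximin is -8; column maxima are 8 and 1, so Player II's minimax is 1. These differ, so the equilibrium is in mixed strategies.
Let Player I play I with probability p. Player II is indifferent when 8p − 8(1−p) = −8p + (1−p), giving p = 9/25.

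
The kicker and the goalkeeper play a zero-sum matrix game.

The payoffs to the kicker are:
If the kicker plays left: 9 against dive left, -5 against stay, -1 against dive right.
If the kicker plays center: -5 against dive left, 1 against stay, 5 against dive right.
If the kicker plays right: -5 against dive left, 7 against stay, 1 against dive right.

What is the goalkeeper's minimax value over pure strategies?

The worst case (largest entry) in each column is dive left: 9, stay: 7, dive right: 5.
The best (smallest) of these is 5.

5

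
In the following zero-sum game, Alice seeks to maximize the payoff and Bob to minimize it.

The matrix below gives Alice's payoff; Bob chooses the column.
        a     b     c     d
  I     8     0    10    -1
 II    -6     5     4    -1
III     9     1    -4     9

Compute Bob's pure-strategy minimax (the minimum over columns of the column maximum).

5

The worst case (largest entry) in each column is a: 9, b: 5, c: 10, d: 9.
The best (smallest) of these is 5.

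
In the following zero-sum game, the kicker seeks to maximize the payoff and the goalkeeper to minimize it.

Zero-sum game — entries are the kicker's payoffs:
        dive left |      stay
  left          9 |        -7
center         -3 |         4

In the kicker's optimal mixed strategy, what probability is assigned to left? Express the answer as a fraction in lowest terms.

Row minima are -7 and -3, so the kicker's maximin is -3; column maxima are 9 and 4, so the goalkeeper's minimax is 4. These differ, so the equilibrium is in mixed strategies.
Let the kicker play left with probability p. The goalkeeper is indifferent when 9p − 3(1−p) = −7p + 4(1−p), giving p = 7/23.

7/23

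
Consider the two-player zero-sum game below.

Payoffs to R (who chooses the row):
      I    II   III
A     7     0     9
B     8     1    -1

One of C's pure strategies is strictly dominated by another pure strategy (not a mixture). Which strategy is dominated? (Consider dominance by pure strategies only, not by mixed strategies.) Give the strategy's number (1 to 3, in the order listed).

C prefers columns that give R less. Compare I with II: 0 < 7, 1 < 8.
So II strictly dominates I for C; I is strictly dominated.

1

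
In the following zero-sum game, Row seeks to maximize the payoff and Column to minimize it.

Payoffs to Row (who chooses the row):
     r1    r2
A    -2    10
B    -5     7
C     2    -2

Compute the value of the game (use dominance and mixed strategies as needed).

Row B is strictly dominated by row A, so Row never plays it.
The remaining 2×2 game on (A, C) × (r1, r2) has no saddle point. Let Row play A with probability p; indifference gives −2p + 2(1−p) = 10p − 2(1−p), so p = 1/4.
Similarly Column's optimal q on r1 is 3/4, and the value is -2·(3/4) + (10)·(1/4) = 1.

1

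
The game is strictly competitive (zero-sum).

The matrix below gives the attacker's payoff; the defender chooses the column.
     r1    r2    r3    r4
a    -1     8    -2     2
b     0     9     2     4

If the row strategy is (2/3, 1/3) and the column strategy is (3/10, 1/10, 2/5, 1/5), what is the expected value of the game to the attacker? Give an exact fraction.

Against (3/10, 1/10, 2/5, 1/5), each row's expected payoff is a: 1/10; b: 5/2.
Taking the (2/3, 1/3)-weighted average: (2/3)·(1/10) + (1/3)·(5/2) = 9/10.

9/10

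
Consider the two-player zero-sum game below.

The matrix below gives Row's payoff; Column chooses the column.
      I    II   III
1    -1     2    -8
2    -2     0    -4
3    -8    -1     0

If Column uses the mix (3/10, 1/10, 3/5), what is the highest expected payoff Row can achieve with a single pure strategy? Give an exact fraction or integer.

1: (-1)·(3/10) + (2)·(1/10) + (-8)·(3/5) = -49/10.
2: (-2)·(3/10) + (0)·(1/10) + (-4)·(3/5) = -3.
3: (-8)·(3/10) + (-1)·(1/10) + (0)·(3/5) = -5/2.
The best pure response is 3 with expected payoff -5/2.

-5/2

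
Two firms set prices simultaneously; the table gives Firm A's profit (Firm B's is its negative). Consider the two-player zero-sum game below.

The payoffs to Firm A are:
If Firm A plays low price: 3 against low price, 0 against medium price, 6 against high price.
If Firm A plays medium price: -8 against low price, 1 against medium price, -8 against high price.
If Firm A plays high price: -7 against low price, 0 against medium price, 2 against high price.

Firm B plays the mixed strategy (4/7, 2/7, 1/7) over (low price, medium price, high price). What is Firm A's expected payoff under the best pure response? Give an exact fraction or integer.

18/7

low price: (3)·(4/7) + (0)·(2/7) + (6)·(1/7) = 18/7.
medium price: (-8)·(4/7) + (1)·(2/7) + (-8)·(1/7) = -38/7.
high price: (-7)·(4/7) + (0)·(2/7) + (2)·(1/7) = -26/7.
The best pure response is low price with expected payoff 18/7.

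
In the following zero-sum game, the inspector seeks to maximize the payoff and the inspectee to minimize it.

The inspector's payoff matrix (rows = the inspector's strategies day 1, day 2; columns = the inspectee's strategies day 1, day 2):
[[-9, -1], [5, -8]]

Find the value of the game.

Row minima are -9 and -8, so the inspector's maximin is -8; column maxima are 5 and -1, so the inspectee's minimax is -1. These differ, so the equilibrium is in mixed strategies.
Let the inspector play day 1 with probability p. The inspectee is indifferent when −9p + 5(1−p) = −p − 8(1−p), giving p = 13/21.
Let the inspectee play day 1 with probability q. The inspector is indifferent when −9q − (1−q) = 5q − 8(1−q), giving q = 1/3.
The value is -9·(1/3) + (-1)·(2/3) = -11/3.

-11/3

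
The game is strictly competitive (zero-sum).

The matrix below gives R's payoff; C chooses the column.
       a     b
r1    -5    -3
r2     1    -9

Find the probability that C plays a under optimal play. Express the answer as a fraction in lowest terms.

Row minima are -5 and -9, so R's maximin is -5; column maxima are 1 and -3, so C's minimax is -3. These differ, so the equilibrium is in mixed strategies.
Let C play a with probability q. R is indifferent when −5q − 3(1−q) = q − 9(1−q), giving q = 1/2.

1/2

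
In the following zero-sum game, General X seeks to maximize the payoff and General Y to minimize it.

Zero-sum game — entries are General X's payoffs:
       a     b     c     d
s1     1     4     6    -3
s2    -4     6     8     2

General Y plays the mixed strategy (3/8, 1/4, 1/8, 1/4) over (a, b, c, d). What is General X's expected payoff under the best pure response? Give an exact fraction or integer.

s1: (1)·(3/8) + (4)·(1/4) + (6)·(1/8) + (-3)·(1/4) = 11/8.
s2: (-4)·(3/8) + (6)·(1/4) + (8)·(1/8) + (2)·(1/4) = 3/2.
The best pure response is s2 with expected payoff 3/2.

3/2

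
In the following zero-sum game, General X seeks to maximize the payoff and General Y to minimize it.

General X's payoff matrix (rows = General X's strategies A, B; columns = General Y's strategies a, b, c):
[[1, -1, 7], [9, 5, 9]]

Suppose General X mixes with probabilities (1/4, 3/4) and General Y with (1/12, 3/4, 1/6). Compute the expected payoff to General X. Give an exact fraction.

Against (1/12, 3/4, 1/6), each row's expected payoff is A: 1/2; B: 6.
Taking the (1/4, 3/4)-weighted average: (1/4)·(1/2) + (3/4)·(6) = 37/8.

37/8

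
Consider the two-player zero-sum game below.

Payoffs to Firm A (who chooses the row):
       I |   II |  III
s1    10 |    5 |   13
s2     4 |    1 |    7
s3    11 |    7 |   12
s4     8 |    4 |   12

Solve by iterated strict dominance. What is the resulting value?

7

Column I is strictly dominated by II for Firm B (5<10, 1<4, 7<11, 4<8); eliminate I.
Column III is strictly dominated by II for Firm B (5<13, 1<7, 7<12, 4<12); eliminate III.
Row s1 is strictly dominated by row s3 (7>5); eliminate s1.
Row s2 is strictly dominated by row s3 (7>1); eliminate s2.
Row s4 is strictly dominated by row s3 (7>4); eliminate s4.
Only (s3, II) remains, with payoff 7.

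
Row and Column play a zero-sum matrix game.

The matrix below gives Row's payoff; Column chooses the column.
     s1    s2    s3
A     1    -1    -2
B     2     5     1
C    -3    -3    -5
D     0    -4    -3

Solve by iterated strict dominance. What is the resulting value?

Column s1 is strictly dominated by s3 for Column (-2<1, 1<2, -5<-3, -3<0); eliminate s1.
Row C is strictly dominated by row A (-1>-3, -2>-5); eliminate C.
Row D is strictly dominated by row A (-1>-4, -2>-3); eliminate D.
Column s2 is strictly dominated by s3 for Column (-2<-1, 1<5); eliminate s2.
Row A is strictly dominated by row B (1>-2); eliminate A.
Only (B, s3) remains, with payoff 1.

1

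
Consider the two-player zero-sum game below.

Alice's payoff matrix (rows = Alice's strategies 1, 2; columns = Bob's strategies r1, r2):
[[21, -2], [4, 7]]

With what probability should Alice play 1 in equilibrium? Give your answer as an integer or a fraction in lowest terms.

Row minima are -2 and 4, so Alice's maximin is 4; column maxima are 21 and 7, so Bob's minimax is 7. These differ, so the equilibrium is in mixed strategies.
Let Alice play 1 with probability p. Bob is indifferent when 21p + 4(1−p) = −2p + 7(1−p), giving p = 3/26.

3/26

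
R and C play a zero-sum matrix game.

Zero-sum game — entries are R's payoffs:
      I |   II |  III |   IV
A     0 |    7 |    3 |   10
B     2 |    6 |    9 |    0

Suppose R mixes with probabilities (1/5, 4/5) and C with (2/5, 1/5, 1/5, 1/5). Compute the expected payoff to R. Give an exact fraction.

96/25

Against (2/5, 1/5, 1/5, 1/5), each row's expected payoff is A: 4; B: 19/5.
Taking the (1/5, 4/5)-weighted average: (1/5)·(4) + (4/5)·(19/5) = 96/25.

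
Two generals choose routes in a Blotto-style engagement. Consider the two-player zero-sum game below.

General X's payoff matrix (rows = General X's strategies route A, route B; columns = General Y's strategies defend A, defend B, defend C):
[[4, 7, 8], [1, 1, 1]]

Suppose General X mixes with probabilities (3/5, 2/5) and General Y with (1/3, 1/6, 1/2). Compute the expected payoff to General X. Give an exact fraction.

Against (1/3, 1/6, 1/2), each row's expected payoff is route A: 13/2; route B: 1.
Taking the (3/5, 2/5)-weighted average: (3/5)·(13/2) + (2/5)·(1) = 43/10.

43/10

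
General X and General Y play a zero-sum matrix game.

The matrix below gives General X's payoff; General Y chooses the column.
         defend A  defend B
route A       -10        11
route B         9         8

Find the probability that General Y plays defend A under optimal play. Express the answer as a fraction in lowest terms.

Row minima are -10 and 8, so General X's maximin is 8; column maxima are 9 and 11, so General Y's minimax is 9. These differ, so the equilibrium is in mixed strategies.
Let General Y play defend A with probability q. General X is indifferent when −10q + 11(1−q) = 9q + 8(1−q), giving q = 3/22.

3/22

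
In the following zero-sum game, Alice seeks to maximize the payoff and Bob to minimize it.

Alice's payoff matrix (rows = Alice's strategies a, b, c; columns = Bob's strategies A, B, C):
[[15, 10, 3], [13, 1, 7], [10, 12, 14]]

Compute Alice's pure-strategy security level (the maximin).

The worst-case payoff for each row is a: 3, b: 1, c: 10.
The best of these is 10.

10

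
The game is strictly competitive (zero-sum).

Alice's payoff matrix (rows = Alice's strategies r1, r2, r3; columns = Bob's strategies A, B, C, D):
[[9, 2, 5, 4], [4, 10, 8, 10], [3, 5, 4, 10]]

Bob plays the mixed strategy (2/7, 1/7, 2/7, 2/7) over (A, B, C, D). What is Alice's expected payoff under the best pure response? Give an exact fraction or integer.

r1: (9)·(2/7) + (2)·(1/7) + (5)·(2/7) + (4)·(2/7) = 38/7.
r2: (4)·(2/7) + (10)·(1/7) + (8)·(2/7) + (10)·(2/7) = 54/7.
r3: (3)·(2/7) + (5)·(1/7) + (4)·(2/7) + (10)·(2/7) = 39/7.
The best pure response is r2 with expected payoff 54/7.

54/7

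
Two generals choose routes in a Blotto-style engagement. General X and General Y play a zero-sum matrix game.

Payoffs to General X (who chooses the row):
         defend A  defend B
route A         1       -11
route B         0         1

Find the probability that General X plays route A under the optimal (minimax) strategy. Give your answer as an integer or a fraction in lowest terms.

Row minima are -11 and 0, so General X's maximin is 0; column maxima are 1 and 1, so General Y's minimax is 1. These differ, so the equilibrium is in mixed strategies.
Let General X play route A with probability p. General Y is indifferent when p = −11p + (1−p), giving p = 1/13.

1/13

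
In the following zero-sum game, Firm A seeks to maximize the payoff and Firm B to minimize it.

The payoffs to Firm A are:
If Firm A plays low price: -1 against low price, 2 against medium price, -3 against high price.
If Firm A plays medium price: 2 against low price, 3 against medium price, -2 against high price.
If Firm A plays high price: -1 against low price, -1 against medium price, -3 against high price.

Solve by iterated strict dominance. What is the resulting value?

-2

Column medium price is strictly dominated by high price for Firm B (-3<2, -2<3, -3<-1); eliminate medium price.
Column low price is strictly dominated by high price for Firm B (-3<-1, -2<2, -3<-1); eliminate low price.
Row high price is strictly dominated by row medium price (-2>-3); eliminate high price.
Row low price is strictly dominated by row medium price (-2>-3); eliminate low price.
Only (medium price, high price) remains, with payoff -2.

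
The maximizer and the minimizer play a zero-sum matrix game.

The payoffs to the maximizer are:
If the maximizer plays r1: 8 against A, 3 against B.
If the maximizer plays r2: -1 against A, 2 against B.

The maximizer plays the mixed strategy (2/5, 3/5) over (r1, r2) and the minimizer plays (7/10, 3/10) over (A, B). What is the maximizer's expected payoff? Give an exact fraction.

Against (7/10, 3/10), each row's expected payoff is r1: 13/2; r2: -1/10.
Taking the (2/5, 3/5)-weighted average: (2/5)·(13/2) + (3/5)·(-1/10) = 127/50.

127/50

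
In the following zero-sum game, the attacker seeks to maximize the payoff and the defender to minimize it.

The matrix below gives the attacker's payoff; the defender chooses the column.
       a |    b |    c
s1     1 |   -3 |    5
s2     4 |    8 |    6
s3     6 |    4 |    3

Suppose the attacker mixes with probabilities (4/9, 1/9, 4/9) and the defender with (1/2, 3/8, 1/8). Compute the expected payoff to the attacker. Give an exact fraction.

Against (1/2, 3/8, 1/8), each row's expected payoff is s1: 0; s2: 23/4; s3: 39/8.
Taking the (4/9, 1/9, 4/9)-weighted average: (4/9)·(0) + (1/9)·(23/4) + (4/9)·(39/8) = 101/36.

101/36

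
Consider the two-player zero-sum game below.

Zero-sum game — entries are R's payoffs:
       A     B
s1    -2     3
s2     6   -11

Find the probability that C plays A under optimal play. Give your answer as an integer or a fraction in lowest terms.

7/11

Row minima are -2 and -11, so R's maximin is -2; column maxima are 6 and 3, so C's minimax is 3. These differ, so the equilibrium is in mixed strategies.
Let C play A with probability q. R is indifferent when −2q + 3(1−q) = 6q − 11(1−q), giving q = 7/11.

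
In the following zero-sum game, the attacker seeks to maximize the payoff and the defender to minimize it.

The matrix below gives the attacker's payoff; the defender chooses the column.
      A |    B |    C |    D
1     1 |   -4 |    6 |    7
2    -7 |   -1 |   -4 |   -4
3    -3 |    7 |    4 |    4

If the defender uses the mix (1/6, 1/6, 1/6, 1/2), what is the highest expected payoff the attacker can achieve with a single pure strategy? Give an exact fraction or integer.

4

1: (1)·(1/6) + (-4)·(1/6) + (6)·(1/6) + (7)·(1/2) = 4.
2: (-7)·(1/6) + (-1)·(1/6) + (-4)·(1/6) + (-4)·(1/2) = -4.
3: (-3)·(1/6) + (7)·(1/6) + (4)·(1/6) + (4)·(1/2) = 10/3.
The best pure response is 1 with expected payoff 4.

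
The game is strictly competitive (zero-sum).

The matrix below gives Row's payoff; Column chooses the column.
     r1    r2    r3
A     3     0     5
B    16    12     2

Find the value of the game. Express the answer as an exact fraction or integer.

4

Column r1 is strictly dominated by r2 for Column (it gives Row more in every row).
The remaining 2×2 game on (A, B) × (r2, r3) has no saddle point. Let Row play A with probability p; indifference gives 12(1−p) = 5p + 2(1−p), so p = 2/3.
Similarly Column's optimal q on r2 is 1/5, and the value is 0·(1/5) + (5)·(4/5) = 4.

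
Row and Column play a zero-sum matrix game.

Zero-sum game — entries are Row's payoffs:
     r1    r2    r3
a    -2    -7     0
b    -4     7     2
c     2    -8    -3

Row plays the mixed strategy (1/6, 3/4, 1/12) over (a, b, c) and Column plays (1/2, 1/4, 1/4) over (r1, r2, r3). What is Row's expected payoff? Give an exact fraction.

Against (1/2, 1/4, 1/4), each row's expected payoff is a: -11/4; b: 1/4; c: -7/4.
Taking the (1/6, 3/4, 1/12)-weighted average: (1/6)·(-11/4) + (3/4)·(1/4) + (1/12)·(-7/4) = -5/12.

-5/12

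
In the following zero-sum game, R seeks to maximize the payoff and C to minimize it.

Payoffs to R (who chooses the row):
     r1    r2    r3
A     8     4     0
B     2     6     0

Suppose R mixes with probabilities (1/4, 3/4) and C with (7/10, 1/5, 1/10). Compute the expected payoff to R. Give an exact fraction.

71/20

Against (7/10, 1/5, 1/10), each row's expected payoff is A: 32/5; B: 13/5.
Taking the (1/4, 3/4)-weighted average: (1/4)·(32/5) + (3/4)·(13/5) = 71/20.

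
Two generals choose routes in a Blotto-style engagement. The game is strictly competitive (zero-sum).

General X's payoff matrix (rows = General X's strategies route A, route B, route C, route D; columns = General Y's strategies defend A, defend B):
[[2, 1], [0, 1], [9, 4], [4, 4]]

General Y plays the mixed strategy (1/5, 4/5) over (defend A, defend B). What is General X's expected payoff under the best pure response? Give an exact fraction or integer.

5

route A: (2)·(1/5) + (1)·(4/5) = 6/5.
route B: (0)·(1/5) + (1)·(4/5) = 4/5.
route C: (9)·(1/5) + (4)·(4/5) = 5.
route D: (4)·(1/5) + (4)·(4/5) = 4.
The best pure response is route C with expected payoff 5.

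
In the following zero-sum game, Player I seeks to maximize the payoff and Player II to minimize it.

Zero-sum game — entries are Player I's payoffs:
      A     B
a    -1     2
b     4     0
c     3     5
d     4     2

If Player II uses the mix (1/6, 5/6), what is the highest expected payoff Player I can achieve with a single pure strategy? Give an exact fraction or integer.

14/3

a: (-1)·(1/6) + (2)·(5/6) = 3/2.
b: (4)·(1/6) + (0)·(5/6) = 2/3.
c: (3)·(1/6) + (5)·(5/6) = 14/3.
d: (4)·(1/6) + (2)·(5/6) = 7/3.
The best pure response is c with expected payoff 14/3.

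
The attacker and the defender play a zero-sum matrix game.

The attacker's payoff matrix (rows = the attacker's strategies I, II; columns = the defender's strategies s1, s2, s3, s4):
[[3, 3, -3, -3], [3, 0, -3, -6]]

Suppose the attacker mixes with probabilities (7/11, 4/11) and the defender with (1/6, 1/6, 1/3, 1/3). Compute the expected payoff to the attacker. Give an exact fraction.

Against (1/6, 1/6, 1/3, 1/3), each row's expected payoff is I: -1; II: -5/2.
Taking the (7/11, 4/11)-weighted average: (7/11)·(-1) + (4/11)·(-5/2) = -17/11.

-17/11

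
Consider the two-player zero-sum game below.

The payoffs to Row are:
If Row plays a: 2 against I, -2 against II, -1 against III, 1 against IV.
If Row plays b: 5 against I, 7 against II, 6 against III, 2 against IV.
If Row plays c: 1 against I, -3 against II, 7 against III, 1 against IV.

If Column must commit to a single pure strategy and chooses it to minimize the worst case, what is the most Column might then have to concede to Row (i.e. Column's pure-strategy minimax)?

The worst case (largest entry) in each column is I: 5, II: 7, III: 7, IV: 2.
The best (smallest) of these is 2.

2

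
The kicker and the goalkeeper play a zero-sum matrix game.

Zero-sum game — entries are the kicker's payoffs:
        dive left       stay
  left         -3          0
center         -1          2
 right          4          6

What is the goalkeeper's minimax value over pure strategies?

4

The worst case (largest entry) in each column is dive left: 4, stay: 6.
The best (smallest) of these is 4.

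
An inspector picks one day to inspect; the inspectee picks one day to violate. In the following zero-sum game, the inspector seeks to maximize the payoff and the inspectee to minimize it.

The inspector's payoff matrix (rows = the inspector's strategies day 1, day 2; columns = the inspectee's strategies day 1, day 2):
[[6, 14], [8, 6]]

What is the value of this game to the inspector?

Row minima are 6 and 6, so the inspector's maximin is 6; column maxima are 8 and 14, so the inspectee's minimax is 8. These differ, so the equilibrium is in mixed strategies.
Let the inspector play day 1 with probability p. The inspectee is indifferent when 6p + 8(1−p) = 14p + 6(1−p), giving p = 1/5.
Let the inspectee play day 1 with probability q. The inspector is indifferent when 6q + 14(1−q) = 8q + 6(1−q), giving q = 4/5.
The value is 6·(4/5) + (14)·(1/5) = 38/5.

38/5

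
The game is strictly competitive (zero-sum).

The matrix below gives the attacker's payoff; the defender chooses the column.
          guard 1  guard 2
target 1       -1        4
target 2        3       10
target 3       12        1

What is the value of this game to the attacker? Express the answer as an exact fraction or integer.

13/2

Row target 1 is strictly dominated by row target 2, so the attacker never plays it.
The remaining 2×2 game on (target 2, target 3) × (guard 1, guard 2) has no saddle point. Let the attacker play target 2 with probability p; indifference gives 3p + 12(1−p) = 10p + (1−p), so p = 11/18.
Similarly the defender's optimal q on guard 1 is 1/2, and the value is 3·(1/2) + (10)·(1/2) = 13/2.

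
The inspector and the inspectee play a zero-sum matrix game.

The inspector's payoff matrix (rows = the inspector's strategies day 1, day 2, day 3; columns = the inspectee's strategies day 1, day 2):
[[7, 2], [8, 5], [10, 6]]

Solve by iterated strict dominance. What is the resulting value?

Column day 1 is strictly dominated by day 2 for the inspectee (2<7, 5<8, 6<10); eliminate day 1.
Row day 1 is strictly dominated by row day 2 (5>2); eliminate day 1.
Row day 2 is strictly dominated by row day 3 (6>5); eliminate day 2.
Only (day 3, day 2) remains, with payoff 6.

6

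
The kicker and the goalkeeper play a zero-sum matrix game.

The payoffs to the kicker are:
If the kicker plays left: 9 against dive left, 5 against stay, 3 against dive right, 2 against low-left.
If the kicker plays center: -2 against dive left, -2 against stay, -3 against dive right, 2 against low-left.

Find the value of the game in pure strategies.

Row minima: 2, -3 → the kicker's maximin is 2.
Column maxima: 9, 5, 3, 2 → the goalkeeper's minimax is 2.
They coincide at (left, low-left), so the value is 2.

2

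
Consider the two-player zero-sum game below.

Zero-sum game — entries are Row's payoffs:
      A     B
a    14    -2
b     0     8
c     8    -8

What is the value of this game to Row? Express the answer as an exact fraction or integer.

14/3

Row c is strictly dominated by row a, so Row never plays it.
The remaining 2×2 game on (a, b) × (A, B) has no saddle point. Let Row play a with probability p; indifference gives 14p = −2p + 8(1−p), so p = 1/3.
Similarly Column's optimal q on A is 5/12, and the value is 14·(5/12) + (-2)·(7/12) = 14/3.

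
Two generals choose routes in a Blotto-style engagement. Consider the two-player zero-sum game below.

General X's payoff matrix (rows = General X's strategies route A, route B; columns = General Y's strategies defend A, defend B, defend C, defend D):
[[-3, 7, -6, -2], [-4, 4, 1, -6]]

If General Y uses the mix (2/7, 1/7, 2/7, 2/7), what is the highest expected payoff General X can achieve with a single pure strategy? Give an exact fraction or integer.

-2

route A: (-3)·(2/7) + (7)·(1/7) + (-6)·(2/7) + (-2)·(2/7) = -15/7.
route B: (-4)·(2/7) + (4)·(1/7) + (1)·(2/7) + (-6)·(2/7) = -2.
The best pure response is route B with expected payoff -2.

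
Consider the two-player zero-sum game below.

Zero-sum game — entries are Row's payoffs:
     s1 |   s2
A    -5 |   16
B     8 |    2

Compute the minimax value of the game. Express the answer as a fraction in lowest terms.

46/9

Row minima are -5 and 2, so Row's maximin is 2; column maxima are 8 and 16, so Column's minimax is 8. These differ, so the equilibrium is in mixed strategies.
Let Row play A with probability p. Column is indifferent when −5p + 8(1−p) = 16p + 2(1−p), giving p = 2/9.
Let Column play s1 with probability q. Row is indifferent when −5q + 16(1−q) = 8q + 2(1−q), giving q = 14/27.
The value is -5·(14/27) + (16)·(13/27) = 46/9.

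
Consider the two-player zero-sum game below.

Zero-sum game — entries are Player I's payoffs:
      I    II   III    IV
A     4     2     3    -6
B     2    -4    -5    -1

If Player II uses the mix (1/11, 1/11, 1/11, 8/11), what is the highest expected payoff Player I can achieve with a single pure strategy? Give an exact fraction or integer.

-15/11

A: (4)·(1/11) + (2)·(1/11) + (3)·(1/11) + (-6)·(8/11) = -39/11.
B: (2)·(1/11) + (-4)·(1/11) + (-5)·(1/11) + (-1)·(8/11) = -15/11.
The best pure response is B with expected payoff -15/11.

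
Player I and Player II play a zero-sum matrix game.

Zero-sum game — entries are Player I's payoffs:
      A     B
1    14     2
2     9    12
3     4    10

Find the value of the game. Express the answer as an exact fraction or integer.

10

Row 3 is strictly dominated by row 2, so Player I never plays it.
The remaining 2×2 game on (1, 2) × (A, B) has no saddle point. Let Player I play 1 with probability p; indifference gives 14p + 9(1−p) = 2p + 12(1−p), so p = 1/5.
Similarly Player II's optimal q on A is 2/3, and the value is 14·(2/3) + (2)·(1/3) = 10.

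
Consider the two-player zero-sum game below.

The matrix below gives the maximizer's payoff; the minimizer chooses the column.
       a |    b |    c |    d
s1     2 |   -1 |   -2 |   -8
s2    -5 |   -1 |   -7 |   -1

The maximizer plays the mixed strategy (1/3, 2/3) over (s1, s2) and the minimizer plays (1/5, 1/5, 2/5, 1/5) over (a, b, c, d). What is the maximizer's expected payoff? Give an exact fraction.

-53/15

Against (1/5, 1/5, 2/5, 1/5), each row's expected payoff is s1: -11/5; s2: -21/5.
Taking the (1/3, 2/3)-weighted average: (1/3)·(-11/5) + (2/3)·(-21/5) = -53/15.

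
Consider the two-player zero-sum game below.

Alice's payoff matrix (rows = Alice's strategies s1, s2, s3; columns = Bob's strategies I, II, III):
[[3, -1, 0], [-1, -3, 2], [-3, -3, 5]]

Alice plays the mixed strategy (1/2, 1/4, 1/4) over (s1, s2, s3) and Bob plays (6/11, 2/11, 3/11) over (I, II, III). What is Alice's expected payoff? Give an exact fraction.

Against (6/11, 2/11, 3/11), each row's expected payoff is s1: 16/11; s2: -6/11; s3: -9/11.
Taking the (1/2, 1/4, 1/4)-weighted average: (1/2)·(16/11) + (1/4)·(-6/11) + (1/4)·(-9/11) = 17/44.

17/44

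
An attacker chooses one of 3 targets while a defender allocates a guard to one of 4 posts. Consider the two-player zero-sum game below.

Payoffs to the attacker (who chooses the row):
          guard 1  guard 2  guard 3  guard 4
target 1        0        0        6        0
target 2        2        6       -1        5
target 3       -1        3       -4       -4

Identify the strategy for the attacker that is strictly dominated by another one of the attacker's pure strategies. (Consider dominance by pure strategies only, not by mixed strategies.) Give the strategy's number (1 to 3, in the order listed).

3

Compare target 3 with target 2: 2 > -1, 6 > 3, -1 > -4, 5 > -4.
So target 2 strictly dominates target 3 for the attacker; target 3 is strictly dominated.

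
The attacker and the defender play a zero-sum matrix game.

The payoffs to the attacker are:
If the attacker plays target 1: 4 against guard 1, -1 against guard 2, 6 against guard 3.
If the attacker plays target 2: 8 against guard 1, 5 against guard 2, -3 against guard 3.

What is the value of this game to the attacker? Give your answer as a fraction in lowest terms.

Column guard 1 is strictly dominated by guard 2 for the defender (it gives the attacker more in every row).
The remaining 2×2 game on (target 1, target 2) × (guard 2, guard 3) has no saddle point. Let the attacker play target 1 with probability p; indifference gives −p + 5(1−p) = 6p − 3(1−p), so p = 8/15.
Similarly the defender's optimal q on guard 2 is 3/5, and the value is -1·(3/5) + (6)·(2/5) = 9/5.

9/5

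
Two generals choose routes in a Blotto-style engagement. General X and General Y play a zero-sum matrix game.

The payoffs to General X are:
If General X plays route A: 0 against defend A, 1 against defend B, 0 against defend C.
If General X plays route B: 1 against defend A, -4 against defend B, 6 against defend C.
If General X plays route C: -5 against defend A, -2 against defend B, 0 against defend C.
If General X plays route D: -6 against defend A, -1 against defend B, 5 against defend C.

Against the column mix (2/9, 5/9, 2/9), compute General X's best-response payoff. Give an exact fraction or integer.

route A: (0)·(2/9) + (1)·(5/9) + (0)·(2/9) = 5/9.
route B: (1)·(2/9) + (-4)·(5/9) + (6)·(2/9) = -2/3.
route C: (-5)·(2/9) + (-2)·(5/9) + (0)·(2/9) = -20/9.
route D: (-6)·(2/9) + (-1)·(5/9) + (5)·(2/9) = -7/9.
The best pure response is route A with expected payoff 5/9.

5/9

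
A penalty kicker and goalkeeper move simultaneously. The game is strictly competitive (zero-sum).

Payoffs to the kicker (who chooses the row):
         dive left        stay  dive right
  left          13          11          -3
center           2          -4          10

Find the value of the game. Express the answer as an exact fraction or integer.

7/2

Column dive left is strictly dominated by stay for the goalkeeper (it gives the kicker more in every row).
The remaining 2×2 game on (left, center) × (stay, dive right) has no saddle point. Let the kicker play left with probability p; indifference gives 11p − 4(1−p) = −3p + 10(1−p), so p = 1/2.
Similarly the goalkeeper's optimal q on stay is 13/28, and the value is 11·(13/28) + (-3)·(15/28) = 7/2.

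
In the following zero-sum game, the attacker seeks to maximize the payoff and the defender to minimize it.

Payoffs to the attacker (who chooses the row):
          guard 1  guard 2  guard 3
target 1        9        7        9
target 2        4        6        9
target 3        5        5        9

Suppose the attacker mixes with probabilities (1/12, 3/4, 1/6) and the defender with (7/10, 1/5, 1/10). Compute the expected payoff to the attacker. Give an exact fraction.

127/24

Against (7/10, 1/5, 1/10), each row's expected payoff is target 1: 43/5; target 2: 49/10; target 3: 27/5.
Taking the (1/12, 3/4, 1/6)-weighted average: (1/12)·(43/5) + (3/4)·(49/10) + (1/6)·(27/5) = 127/24.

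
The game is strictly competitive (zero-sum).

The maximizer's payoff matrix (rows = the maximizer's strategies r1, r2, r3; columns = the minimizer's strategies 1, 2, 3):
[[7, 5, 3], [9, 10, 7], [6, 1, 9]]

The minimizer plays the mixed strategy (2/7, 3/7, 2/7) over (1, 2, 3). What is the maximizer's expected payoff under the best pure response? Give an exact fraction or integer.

r1: (7)·(2/7) + (5)·(3/7) + (3)·(2/7) = 5.
r2: (9)·(2/7) + (10)·(3/7) + (7)·(2/7) = 62/7.
r3: (6)·(2/7) + (1)·(3/7) + (9)·(2/7) = 33/7.
The best pure response is r2 with expected payoff 62/7.

62/7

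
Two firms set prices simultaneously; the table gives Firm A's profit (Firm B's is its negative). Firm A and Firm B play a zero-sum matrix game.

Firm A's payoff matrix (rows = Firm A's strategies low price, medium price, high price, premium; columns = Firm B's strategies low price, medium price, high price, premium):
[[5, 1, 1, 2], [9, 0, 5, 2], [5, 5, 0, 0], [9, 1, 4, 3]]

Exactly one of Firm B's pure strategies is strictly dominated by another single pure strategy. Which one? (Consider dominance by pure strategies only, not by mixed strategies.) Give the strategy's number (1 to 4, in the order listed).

Firm B prefers columns that give Firm A less. Compare low price with high price: 1 < 5, 5 < 9, 0 < 5, 4 < 9.
So high price strictly dominates low price for Firm B; low price is strictly dominated.

1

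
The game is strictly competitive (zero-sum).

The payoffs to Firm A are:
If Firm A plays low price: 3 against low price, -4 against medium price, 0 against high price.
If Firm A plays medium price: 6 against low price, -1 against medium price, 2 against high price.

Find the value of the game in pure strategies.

-1

Row minima: -4, -1 → Firm A's maximin is -1.
Column maxima: 6, -1, 2 → Firm B's minimax is -1.
They coincide at (medium price, medium price), so the value is -1.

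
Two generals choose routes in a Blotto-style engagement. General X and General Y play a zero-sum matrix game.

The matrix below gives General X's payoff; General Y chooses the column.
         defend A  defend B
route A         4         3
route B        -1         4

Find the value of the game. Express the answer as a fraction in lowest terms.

19/6

Row minima are 3 and -1, so General X's maximin is 3; column maxima are 4 and 4, so General Y's minimax is 4. These differ, so the equilibrium is in mixed strategies.
Let General X play route A with probability p. General Y is indifferent when 4p − (1−p) = 3p + 4(1−p), giving p = 5/6.
Let General Y play defend A with probability q. General X is indifferent when 4q + 3(1−q) = −q + 4(1−q), giving q = 1/6.
The value is 4·(1/6) + (3)·(5/6) = 19/6.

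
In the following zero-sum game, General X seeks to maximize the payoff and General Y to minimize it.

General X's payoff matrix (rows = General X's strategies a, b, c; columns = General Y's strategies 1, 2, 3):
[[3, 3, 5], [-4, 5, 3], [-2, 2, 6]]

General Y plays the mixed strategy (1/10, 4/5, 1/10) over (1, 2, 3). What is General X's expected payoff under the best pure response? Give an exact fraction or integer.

a: (3)·(1/10) + (3)·(4/5) + (5)·(1/10) = 16/5.
b: (-4)·(1/10) + (5)·(4/5) + (3)·(1/10) = 39/10.
c: (-2)·(1/10) + (2)·(4/5) + (6)·(1/10) = 2.
The best pure response is b with expected payoff 39/10.

39/10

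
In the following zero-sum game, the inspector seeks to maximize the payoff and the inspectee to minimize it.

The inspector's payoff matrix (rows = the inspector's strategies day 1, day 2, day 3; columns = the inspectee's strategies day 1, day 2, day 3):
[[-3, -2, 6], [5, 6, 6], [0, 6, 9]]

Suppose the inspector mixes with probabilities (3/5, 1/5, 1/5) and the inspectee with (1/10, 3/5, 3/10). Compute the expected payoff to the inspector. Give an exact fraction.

131/50

Against (1/10, 3/5, 3/10), each row's expected payoff is day 1: 3/10; day 2: 59/10; day 3: 63/10.
Taking the (3/5, 1/5, 1/5)-weighted average: (3/5)·(3/10) + (1/5)·(59/10) + (1/5)·(63/10) = 131/50.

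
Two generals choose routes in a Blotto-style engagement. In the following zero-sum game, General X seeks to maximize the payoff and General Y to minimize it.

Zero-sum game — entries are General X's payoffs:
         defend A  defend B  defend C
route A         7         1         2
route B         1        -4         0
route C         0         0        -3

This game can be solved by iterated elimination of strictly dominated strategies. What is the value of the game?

Column defend A is strictly dominated by defend C for General Y (2<7, 0<1, -3<0); eliminate defend A.
Row route B is strictly dominated by row route A (1>-4, 2>0); eliminate route B.
Row route C is strictly dominated by row route A (1>0, 2>-3); eliminate route C.
Column defend C is strictly dominated by defend B for General Y (1<2); eliminate defend C.
Only (route A, defend B) remains, with payoff 1.

1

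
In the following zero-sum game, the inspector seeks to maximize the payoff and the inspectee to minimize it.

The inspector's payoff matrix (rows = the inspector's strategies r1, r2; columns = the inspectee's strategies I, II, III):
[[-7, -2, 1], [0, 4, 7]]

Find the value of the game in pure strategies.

Row minima: -7, 0 → the inspector's maximin is 0.
Column maxima: 0, 4, 7 → the inspectee's minimax is 0.
They coincide at (r2, I), so the value is 0.

0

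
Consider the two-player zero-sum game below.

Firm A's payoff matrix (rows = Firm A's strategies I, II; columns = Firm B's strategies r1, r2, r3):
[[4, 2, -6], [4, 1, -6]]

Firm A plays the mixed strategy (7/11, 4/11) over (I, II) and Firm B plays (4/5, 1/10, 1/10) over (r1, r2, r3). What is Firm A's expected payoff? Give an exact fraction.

Against (4/5, 1/10, 1/10), each row's expected payoff is I: 14/5; II: 27/10.
Taking the (7/11, 4/11)-weighted average: (7/11)·(14/5) + (4/11)·(27/10) = 152/55.

152/55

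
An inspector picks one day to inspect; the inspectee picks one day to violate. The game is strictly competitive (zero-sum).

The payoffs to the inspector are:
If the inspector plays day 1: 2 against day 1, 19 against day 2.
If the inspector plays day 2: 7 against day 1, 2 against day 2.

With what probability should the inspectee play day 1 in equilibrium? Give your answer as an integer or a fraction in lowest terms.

Row minima are 2 and 2, so the inspector's maximin is 2; column maxima are 7 and 19, so the inspectee's minimax is 7. These differ, so the equilibrium is in mixed strategies.
Let the inspectee play day 1 with probability q. The inspector is indifferent when 2q + 19(1−q) = 7q + 2(1−q), giving q = 17/22.

17/22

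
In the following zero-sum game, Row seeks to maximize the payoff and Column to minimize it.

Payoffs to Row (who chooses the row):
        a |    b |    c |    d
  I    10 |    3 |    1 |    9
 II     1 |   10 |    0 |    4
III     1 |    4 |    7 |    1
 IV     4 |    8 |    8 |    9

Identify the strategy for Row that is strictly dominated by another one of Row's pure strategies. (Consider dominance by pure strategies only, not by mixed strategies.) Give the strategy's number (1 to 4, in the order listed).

Compare III with IV: 4 > 1, 8 > 4, 8 > 7, 9 > 1.
So IV strictly dominates III for Row; III is strictly dominated.

3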